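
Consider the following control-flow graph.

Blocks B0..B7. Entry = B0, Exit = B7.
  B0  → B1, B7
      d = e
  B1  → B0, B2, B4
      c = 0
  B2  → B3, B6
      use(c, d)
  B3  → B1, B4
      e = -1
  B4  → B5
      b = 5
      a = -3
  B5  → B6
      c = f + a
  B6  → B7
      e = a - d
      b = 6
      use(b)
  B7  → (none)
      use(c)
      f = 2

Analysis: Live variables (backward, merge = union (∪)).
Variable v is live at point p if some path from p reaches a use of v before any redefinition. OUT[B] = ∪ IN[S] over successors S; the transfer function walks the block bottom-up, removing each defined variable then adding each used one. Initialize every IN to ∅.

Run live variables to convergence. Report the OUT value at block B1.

Fixpoint table:
  B0:   IN={a, c, e, f}   OUT={a, c, d, e, f}
  B1:   IN={a, d, e, f}   OUT={a, c, d, e, f}
  B2:   IN={a, c, d, f}   OUT={a, c, d, f}
  B3:   IN={a, d, f}   OUT={a, d, e, f}
  B4:   IN={d, f}   OUT={a, d, f}
  B5:   IN={a, d, f}   OUT={a, c, d}
  B6:   IN={a, c, d}   OUT={c}
  B7:   IN={c}   OUT={}

Merge at B1: OUT[B1] = IN[B0] ⊔ IN[B2] ⊔ IN[B4] = {a, c, d, e, f}

Answer: {a, c, d, e, f}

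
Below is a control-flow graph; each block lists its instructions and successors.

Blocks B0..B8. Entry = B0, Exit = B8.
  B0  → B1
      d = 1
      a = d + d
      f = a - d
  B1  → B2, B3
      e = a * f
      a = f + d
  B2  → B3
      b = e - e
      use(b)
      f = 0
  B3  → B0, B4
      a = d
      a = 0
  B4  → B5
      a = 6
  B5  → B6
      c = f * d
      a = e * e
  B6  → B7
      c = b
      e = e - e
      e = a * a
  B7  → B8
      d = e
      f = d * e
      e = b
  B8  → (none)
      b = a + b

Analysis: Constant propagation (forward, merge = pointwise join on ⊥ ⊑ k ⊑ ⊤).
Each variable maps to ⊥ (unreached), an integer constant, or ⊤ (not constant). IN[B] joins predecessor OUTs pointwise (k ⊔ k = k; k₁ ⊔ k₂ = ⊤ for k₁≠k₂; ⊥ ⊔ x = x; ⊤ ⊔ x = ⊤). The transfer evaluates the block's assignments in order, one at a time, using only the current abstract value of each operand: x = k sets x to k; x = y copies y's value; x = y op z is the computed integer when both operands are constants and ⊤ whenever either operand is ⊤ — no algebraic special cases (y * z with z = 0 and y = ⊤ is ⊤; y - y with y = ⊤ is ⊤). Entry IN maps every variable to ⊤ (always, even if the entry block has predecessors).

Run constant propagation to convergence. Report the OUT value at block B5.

Converged values:
  B0:   IN=(all ⊤)   OUT={a:2, d:1, f:1; rest ⊤}
  B1:   IN={a:2, d:1, f:1; rest ⊤}   OUT={a:2, d:1, e:2, f:1; rest ⊤}
  B2:   IN={a:2, d:1, e:2, f:1; rest ⊤}   OUT={a:2, b:0, d:1, e:2, f:0; rest ⊤}
  B3:   IN={a:2, d:1, e:2; rest ⊤}   OUT={a:0, d:1, e:2; rest ⊤}
  B4:   IN={a:0, d:1, e:2; rest ⊤}   OUT={a:6, d:1, e:2; rest ⊤}
  B5:   IN={a:6, d:1, e:2; rest ⊤}   OUT={a:4, d:1, e:2; rest ⊤}
  B6:   IN={a:4, d:1, e:2; rest ⊤}   OUT={a:4, d:1, e:16; rest ⊤}
  B7:   IN={a:4, d:1, e:16; rest ⊤}   OUT={a:4, d:16, f:256; rest ⊤}
  B8:   IN={a:4, d:16, f:256; rest ⊤}   OUT={a:4, d:16, f:256; rest ⊤}

Merge at B5: IN[B5] = OUT[B4] = {a: 6, b: ⊤, c: ⊤, d: 1, e: 2, f: ⊤}
Applying B5's transfer function to that IN value gives OUT[B5] (row B5 above).

Answer: {a: 4, b: ⊤, c: ⊤, d: 1, e: 2, f: ⊤}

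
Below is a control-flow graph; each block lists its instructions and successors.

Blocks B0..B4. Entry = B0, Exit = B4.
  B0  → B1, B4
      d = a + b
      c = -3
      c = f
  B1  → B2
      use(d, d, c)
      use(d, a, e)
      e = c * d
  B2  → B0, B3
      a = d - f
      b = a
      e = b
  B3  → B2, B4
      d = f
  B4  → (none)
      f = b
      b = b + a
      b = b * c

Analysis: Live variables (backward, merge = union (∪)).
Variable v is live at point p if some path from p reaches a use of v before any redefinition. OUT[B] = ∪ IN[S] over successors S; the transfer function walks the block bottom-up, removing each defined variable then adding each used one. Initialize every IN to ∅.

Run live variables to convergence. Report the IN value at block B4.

Fixpoint table:
  B0:  IN={a, b, e, f}  OUT={a, b, c, d, e, f}
  B1:  IN={a, c, d, e, f}  OUT={c, d, f}
  B2:  IN={c, d, f}  OUT={a, b, c, e, f}
  B3:  IN={a, b, c, f}  OUT={a, b, c, d, f}
  B4:  IN={a, b, c}  OUT={}

B4 is the boundary node: OUT[B4] = {}
Applying B4's transfer function to that OUT value gives IN[B4] (row B4 above).

Answer: {a, b, c}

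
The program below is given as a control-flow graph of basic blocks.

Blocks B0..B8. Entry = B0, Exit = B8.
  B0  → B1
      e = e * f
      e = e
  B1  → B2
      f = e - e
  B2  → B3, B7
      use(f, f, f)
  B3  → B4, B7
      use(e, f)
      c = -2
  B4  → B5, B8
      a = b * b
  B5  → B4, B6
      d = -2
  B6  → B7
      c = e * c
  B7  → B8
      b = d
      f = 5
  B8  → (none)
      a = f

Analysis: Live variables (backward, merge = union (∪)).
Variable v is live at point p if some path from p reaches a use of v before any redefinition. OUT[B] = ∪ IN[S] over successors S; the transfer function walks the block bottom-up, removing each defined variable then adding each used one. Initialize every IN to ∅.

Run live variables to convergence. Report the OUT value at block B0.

Per-block solution:
  B0: | IN={b, d, e, f} | OUT={b, d, e}
  B1: | IN={b, d, e} | OUT={b, d, e, f}
  B2: | IN={b, d, e, f} | OUT={b, d, e, f}
  B3: | IN={b, d, e, f} | OUT={b, c, d, e, f}
  B4: | IN={b, c, e, f} | OUT={b, c, e, f}
  B5: | IN={b, c, e, f} | OUT={b, c, d, e, f}
  B6: | IN={c, d, e} | OUT={d}
  B7: | IN={d} | OUT={f}
  B8: | IN={f} | OUT={}

Merge at B0: OUT[B0] = IN[B1] = {b, d, e}

Answer: {b, d, e}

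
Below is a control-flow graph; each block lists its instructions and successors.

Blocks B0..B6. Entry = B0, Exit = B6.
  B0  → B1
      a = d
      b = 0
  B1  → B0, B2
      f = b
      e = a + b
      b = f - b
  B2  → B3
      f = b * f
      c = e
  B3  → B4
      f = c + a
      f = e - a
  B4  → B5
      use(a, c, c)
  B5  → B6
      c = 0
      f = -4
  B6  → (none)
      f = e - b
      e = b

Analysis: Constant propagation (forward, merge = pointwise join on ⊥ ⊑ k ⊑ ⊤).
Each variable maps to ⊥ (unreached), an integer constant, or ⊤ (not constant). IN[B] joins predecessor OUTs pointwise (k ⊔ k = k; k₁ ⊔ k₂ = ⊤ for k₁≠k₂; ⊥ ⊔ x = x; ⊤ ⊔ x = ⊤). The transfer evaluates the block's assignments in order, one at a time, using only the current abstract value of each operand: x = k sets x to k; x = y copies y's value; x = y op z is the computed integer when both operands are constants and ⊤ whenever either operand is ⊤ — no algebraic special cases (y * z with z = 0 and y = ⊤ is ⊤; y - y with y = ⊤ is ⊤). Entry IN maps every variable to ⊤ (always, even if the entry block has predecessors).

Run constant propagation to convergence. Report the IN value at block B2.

Per-block solution:
  B0:   IN=(all ⊤)   OUT={b:0; rest ⊤}
  B1:   IN={b:0; rest ⊤}   OUT={b:0, f:0; rest ⊤}
  B2:   IN={b:0, f:0; rest ⊤}   OUT={b:0, f:0; rest ⊤}
  B3:   IN={b:0, f:0; rest ⊤}   OUT={b:0; rest ⊤}
  B4:   IN={b:0; rest ⊤}   OUT={b:0; rest ⊤}
  B5:   IN={b:0; rest ⊤}   OUT={b:0, c:0, f:-4; rest ⊤}
  B6:   IN={b:0, c:0, f:-4; rest ⊤}   OUT={b:0, c:0, e:0; rest ⊤}

Merge at B2: IN[B2] = OUT[B1] = {a: ⊤, b: 0, c: ⊤, d: ⊤, e: ⊤, f: 0}

Answer: {a: ⊤, b: 0, c: ⊤, d: ⊤, e: ⊤, f: 0}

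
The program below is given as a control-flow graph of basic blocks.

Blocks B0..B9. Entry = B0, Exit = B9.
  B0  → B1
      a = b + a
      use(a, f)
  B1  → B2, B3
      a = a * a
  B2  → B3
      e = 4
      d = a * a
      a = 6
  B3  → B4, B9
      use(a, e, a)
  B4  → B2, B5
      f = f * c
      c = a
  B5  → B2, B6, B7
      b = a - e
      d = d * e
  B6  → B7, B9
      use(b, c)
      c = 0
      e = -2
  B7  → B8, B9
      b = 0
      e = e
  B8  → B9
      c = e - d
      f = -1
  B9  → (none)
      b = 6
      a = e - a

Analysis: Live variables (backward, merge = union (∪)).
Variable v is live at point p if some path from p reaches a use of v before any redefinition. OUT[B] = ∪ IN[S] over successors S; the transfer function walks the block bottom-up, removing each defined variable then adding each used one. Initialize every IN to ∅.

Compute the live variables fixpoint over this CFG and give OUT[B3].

Answer: {a, c, d, e, f}

Trace:
Per-block solution:
  B0: | IN={a, b, c, d, e, f} | OUT={a, c, d, e, f}
  B1: | IN={a, c, d, e, f} | OUT={a, c, d, e, f}
  B2: | IN={a, c, f} | OUT={a, c, d, e, f}
  B3: | IN={a, c, d, e, f} | OUT={a, c, d, e, f}
  B4: | IN={a, c, d, e, f} | OUT={a, c, d, e, f}
  B5: | IN={a, c, d, e, f} | OUT={a, b, c, d, e, f}
  B6: | IN={a, b, c, d} | OUT={a, d, e}
  B7: | IN={a, d, e} | OUT={a, d, e}
  B8: | IN={a, d, e} | OUT={a, e}
  B9: | IN={a, e} | OUT={}

Merge at B3: OUT[B3] = IN[B4] ⊔ IN[B9] = {a, c, d, e, f}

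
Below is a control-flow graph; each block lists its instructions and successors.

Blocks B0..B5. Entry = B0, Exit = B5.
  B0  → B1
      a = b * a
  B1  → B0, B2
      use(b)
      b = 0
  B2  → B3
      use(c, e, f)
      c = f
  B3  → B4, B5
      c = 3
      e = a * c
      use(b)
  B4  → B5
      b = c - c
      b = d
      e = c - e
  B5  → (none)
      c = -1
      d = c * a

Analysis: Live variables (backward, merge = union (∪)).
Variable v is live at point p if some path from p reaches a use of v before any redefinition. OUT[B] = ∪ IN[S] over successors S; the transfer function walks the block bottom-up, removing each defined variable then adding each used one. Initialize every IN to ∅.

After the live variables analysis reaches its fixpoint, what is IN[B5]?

Converged values:
  B0: | IN={a, b, c, d, e, f} | OUT={a, b, c, d, e, f}
  B1: | IN={a, b, c, d, e, f} | OUT={a, b, c, d, e, f}
  B2: | IN={a, b, c, d, e, f} | OUT={a, b, d}
  B3: | IN={a, b, d} | OUT={a, c, d, e}
  B4: | IN={a, c, d, e} | OUT={a}
  B5: | IN={a} | OUT={}

B5 is the boundary node: OUT[B5] = {}
Applying B5's transfer function to that OUT value gives IN[B5] (row B5 above).

Answer: {a}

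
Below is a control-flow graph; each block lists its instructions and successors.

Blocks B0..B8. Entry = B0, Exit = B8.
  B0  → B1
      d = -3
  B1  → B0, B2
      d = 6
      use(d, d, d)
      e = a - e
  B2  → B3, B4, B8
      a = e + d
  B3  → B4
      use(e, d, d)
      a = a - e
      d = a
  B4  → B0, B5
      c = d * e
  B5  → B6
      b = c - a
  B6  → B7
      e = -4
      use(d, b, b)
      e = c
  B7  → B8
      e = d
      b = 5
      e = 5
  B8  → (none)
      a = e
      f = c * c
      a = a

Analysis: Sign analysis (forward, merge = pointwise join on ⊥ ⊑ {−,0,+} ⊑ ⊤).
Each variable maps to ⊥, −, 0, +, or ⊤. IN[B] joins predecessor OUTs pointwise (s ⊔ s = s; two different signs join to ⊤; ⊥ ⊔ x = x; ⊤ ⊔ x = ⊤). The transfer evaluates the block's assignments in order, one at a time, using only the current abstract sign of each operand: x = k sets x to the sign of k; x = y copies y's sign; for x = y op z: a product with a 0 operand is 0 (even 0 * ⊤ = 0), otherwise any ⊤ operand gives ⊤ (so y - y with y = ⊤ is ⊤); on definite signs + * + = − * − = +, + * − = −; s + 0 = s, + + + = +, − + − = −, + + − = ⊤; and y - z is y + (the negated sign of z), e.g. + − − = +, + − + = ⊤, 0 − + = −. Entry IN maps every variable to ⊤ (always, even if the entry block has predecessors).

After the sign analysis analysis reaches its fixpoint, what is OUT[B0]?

Fixpoint table:
  B0:   IN=(all ⊤)   OUT={d:-; rest ⊤}
  B1:   IN={d:-; rest ⊤}   OUT={d:+; rest ⊤}
  B2:   IN={d:+; rest ⊤}   OUT={d:+; rest ⊤}
  B3:   IN={d:+; rest ⊤}   OUT=(all ⊤)
  B4:   IN=(all ⊤)   OUT=(all ⊤)
  B5:   IN=(all ⊤)   OUT=(all ⊤)
  B6:   IN=(all ⊤)   OUT=(all ⊤)
  B7:   IN=(all ⊤)   OUT={b:+, e:+; rest ⊤}
  B8:   IN=(all ⊤)   OUT=(all ⊤)

Merge at B0 (entry node, so the boundary value (all ⊤) is joined with the incoming edge(s)): IN[B0] = (all ⊤) ⊔ OUT[B1] ⊔ OUT[B4] = {a: ⊤, b: ⊤, c: ⊤, d: ⊤, e: ⊤, f: ⊤}
Applying B0's transfer function to that IN value gives OUT[B0] (row B0 above).

Answer: {a: ⊤, b: ⊤, c: ⊤, d: -, e: ⊤, f: ⊤}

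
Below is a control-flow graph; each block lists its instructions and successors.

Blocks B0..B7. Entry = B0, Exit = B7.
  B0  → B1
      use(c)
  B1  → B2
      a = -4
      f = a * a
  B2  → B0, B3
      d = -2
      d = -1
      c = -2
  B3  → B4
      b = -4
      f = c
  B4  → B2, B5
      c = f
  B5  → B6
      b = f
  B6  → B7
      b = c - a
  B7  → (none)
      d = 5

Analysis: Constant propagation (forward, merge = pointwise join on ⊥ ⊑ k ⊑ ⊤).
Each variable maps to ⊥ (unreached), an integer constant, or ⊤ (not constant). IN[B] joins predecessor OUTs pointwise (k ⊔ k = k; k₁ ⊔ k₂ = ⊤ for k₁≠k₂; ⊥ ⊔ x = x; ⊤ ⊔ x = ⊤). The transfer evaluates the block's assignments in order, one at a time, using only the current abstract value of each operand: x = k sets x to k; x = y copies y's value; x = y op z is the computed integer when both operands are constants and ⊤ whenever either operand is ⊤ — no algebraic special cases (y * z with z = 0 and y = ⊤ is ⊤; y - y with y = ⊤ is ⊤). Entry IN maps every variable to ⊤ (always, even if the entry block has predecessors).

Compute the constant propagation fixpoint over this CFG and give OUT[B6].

Answer: {a: -4, b: 2, c: -2, d: -1, e: ⊤, f: -2}

Trace:
Per-block solution:
  B0: | IN=(all ⊤) | OUT=(all ⊤)
  B1: | IN=(all ⊤) | OUT={a:-4, f:16; rest ⊤}
  B2: | IN={a:-4; rest ⊤} | OUT={a:-4, c:-2, d:-1; rest ⊤}
  B3: | IN={a:-4, c:-2, d:-1; rest ⊤} | OUT={a:-4, b:-4, c:-2, d:-1, f:-2; rest ⊤}
  B4: | IN={a:-4, b:-4, c:-2, d:-1, f:-2; rest ⊤} | OUT={a:-4, b:-4, c:-2, d:-1, f:-2; rest ⊤}
  B5: | IN={a:-4, b:-4, c:-2, d:-1, f:-2; rest ⊤} | OUT={a:-4, b:-2, c:-2, d:-1, f:-2; rest ⊤}
  B6: | IN={a:-4, b:-2, c:-2, d:-1, f:-2; rest ⊤} | OUT={a:-4, b:2, c:-2, d:-1, f:-2; rest ⊤}
  B7: | IN={a:-4, b:2, c:-2, d:-1, f:-2; rest ⊤} | OUT={a:-4, b:2, c:-2, d:5, f:-2; rest ⊤}

Merge at B6: IN[B6] = OUT[B5] = {a: -4, b: -2, c: -2, d: -1, e: ⊤, f: -2}
Applying B6's transfer function to that IN value gives OUT[B6] (row B6 above).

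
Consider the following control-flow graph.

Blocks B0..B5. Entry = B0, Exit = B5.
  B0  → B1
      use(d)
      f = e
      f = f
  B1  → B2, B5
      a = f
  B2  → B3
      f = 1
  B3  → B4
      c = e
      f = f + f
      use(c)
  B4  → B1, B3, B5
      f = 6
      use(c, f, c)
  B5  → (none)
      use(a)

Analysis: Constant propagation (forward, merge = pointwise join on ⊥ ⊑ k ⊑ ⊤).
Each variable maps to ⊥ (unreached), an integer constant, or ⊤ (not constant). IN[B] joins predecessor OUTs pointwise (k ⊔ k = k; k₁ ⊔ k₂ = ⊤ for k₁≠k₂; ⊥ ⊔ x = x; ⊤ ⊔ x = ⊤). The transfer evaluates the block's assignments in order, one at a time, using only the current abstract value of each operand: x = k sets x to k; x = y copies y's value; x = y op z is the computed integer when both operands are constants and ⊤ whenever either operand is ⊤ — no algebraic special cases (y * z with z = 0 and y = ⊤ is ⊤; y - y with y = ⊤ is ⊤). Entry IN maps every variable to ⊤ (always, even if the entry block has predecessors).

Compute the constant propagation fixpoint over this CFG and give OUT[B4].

Answer: {a: ⊤, b: ⊤, c: ⊤, d: ⊤, e: ⊤, f: 6}

Working:
Per-block solution:
  B0: | IN=(all ⊤) | OUT=(all ⊤)
  B1: | IN=(all ⊤) | OUT=(all ⊤)
  B2: | IN=(all ⊤) | OUT={f:1; rest ⊤}
  B3: | IN=(all ⊤) | OUT=(all ⊤)
  B4: | IN=(all ⊤) | OUT={f:6; rest ⊤}
  B5: | IN=(all ⊤) | OUT=(all ⊤)

Merge at B4: IN[B4] = OUT[B3] = {a: ⊤, b: ⊤, c: ⊤, d: ⊤, e: ⊤, f: ⊤}
Applying B4's transfer function to that IN value gives OUT[B4] (row B4 above).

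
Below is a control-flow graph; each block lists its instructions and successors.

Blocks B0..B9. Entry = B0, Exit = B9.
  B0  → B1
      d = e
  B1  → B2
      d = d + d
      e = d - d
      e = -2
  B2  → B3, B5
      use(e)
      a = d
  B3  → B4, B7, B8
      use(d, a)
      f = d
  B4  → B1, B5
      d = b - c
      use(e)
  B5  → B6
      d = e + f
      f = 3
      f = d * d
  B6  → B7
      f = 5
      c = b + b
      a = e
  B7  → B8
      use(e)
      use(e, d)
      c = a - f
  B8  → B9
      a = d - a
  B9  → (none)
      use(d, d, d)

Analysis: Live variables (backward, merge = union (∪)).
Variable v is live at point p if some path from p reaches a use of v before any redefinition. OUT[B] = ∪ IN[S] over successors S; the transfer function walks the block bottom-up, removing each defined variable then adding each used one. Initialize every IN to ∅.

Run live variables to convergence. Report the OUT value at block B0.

Answer: {b, c, d, f}

Working:
Per-block solution:
  B0: | IN={b, c, e, f} | OUT={b, c, d, f}
  B1: | IN={b, c, d, f} | OUT={b, c, d, e, f}
  B2: | IN={b, c, d, e, f} | OUT={a, b, c, d, e, f}
  B3: | IN={a, b, c, d, e} | OUT={a, b, c, d, e, f}
  B4: | IN={b, c, e, f} | OUT={b, c, d, e, f}
  B5: | IN={b, e, f} | OUT={b, d, e}
  B6: | IN={b, d, e} | OUT={a, d, e, f}
  B7: | IN={a, d, e, f} | OUT={a, d}
  B8: | IN={a, d} | OUT={d}
  B9: | IN={d} | OUT={}

Merge at B0: OUT[B0] = IN[B1] = {b, c, d, f}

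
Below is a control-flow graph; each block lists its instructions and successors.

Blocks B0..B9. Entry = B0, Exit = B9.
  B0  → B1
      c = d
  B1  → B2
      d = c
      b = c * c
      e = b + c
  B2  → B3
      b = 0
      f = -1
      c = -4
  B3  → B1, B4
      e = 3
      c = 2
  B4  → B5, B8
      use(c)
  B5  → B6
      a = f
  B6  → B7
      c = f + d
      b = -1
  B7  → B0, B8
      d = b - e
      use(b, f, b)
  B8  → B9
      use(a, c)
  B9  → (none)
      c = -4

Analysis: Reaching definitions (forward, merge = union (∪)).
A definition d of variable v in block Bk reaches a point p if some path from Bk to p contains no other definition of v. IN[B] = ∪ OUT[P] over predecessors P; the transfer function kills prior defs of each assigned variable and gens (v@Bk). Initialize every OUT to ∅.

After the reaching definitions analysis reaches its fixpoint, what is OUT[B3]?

Per-block solution:
  B0:  IN={a@B5, b@B6, c@B6, d@B7, e@B3, f@B2}  OUT={a@B5, b@B6, c@B0, d@B7, e@B3, f@B2}
  B1:  IN={a@B5, b@B2, b@B6, c@B0, c@B3, d@B1, d@B7, e@B3, f@B2}  OUT={a@B5, b@B1, c@B0, c@B3, d@B1, e@B1, f@B2}
  B2:  IN={a@B5, b@B1, c@B0, c@B3, d@B1, e@B1, f@B2}  OUT={a@B5, b@B2, c@B2, d@B1, e@B1, f@B2}
  B3:  IN={a@B5, b@B2, c@B2, d@B1, e@B1, f@B2}  OUT={a@B5, b@B2, c@B3, d@B1, e@B3, f@B2}
  B4:  IN={a@B5, b@B2, c@B3, d@B1, e@B3, f@B2}  OUT={a@B5, b@B2, c@B3, d@B1, e@B3, f@B2}
  B5:  IN={a@B5, b@B2, c@B3, d@B1, e@B3, f@B2}  OUT={a@B5, b@B2, c@B3, d@B1, e@B3, f@B2}
  B6:  IN={a@B5, b@B2, c@B3, d@B1, e@B3, f@B2}  OUT={a@B5, b@B6, c@B6, d@B1, e@B3, f@B2}
  B7:  IN={a@B5, b@B6, c@B6, d@B1, e@B3, f@B2}  OUT={a@B5, b@B6, c@B6, d@B7, e@B3, f@B2}
  B8:  IN={a@B5, b@B2, b@B6, c@B3, c@B6, d@B1, d@B7, e@B3, f@B2}  OUT={a@B5, b@B2, b@B6, c@B3, c@B6, d@B1, d@B7, e@B3, f@B2}
  B9:  IN={a@B5, b@B2, b@B6, c@B3, c@B6, d@B1, d@B7, e@B3, f@B2}  OUT={a@B5, b@B2, b@B6, c@B9, d@B1, d@B7, e@B3, f@B2}

Merge at B3: IN[B3] = OUT[B2] = {a@B5, b@B2, c@B2, d@B1, e@B1, f@B2}
Applying B3's transfer function to that IN value gives OUT[B3] (row B3 above).

Answer: {a@B5, b@B2, c@B3, d@B1, e@B3, f@B2}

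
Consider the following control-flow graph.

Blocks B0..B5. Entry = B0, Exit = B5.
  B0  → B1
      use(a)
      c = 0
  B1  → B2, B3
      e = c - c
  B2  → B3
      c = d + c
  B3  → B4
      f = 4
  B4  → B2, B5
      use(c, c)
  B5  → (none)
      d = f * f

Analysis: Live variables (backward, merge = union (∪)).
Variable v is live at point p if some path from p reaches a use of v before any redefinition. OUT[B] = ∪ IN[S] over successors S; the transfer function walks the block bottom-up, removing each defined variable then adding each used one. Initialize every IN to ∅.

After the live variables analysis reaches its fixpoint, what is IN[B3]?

Fixpoint table:
  B0:   IN={a, d}   OUT={c, d}
  B1:   IN={c, d}   OUT={c, d}
  B2:   IN={c, d}   OUT={c, d}
  B3:   IN={c, d}   OUT={c, d, f}
  B4:   IN={c, d, f}   OUT={c, d, f}
  B5:   IN={f}   OUT={}

Merge at B3: OUT[B3] = IN[B4] = {c, d, f}
Applying B3's transfer function to that OUT value gives IN[B3] (row B3 above).

Answer: {c, d}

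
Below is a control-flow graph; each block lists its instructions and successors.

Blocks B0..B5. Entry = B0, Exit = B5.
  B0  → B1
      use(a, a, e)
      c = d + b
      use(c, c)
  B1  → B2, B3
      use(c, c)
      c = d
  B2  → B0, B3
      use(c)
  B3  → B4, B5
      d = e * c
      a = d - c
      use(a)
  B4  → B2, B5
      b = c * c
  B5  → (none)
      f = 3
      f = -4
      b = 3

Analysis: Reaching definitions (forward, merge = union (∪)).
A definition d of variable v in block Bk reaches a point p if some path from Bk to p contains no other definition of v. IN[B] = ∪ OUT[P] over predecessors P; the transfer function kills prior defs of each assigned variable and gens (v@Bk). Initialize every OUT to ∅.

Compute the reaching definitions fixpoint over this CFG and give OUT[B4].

Answer: {a@B3, b@B4, c@B1, d@B3}

Working:
Converged values:
  B0:  IN={a@B3, b@B4, c@B1, d@B3}  OUT={a@B3, b@B4, c@B0, d@B3}
  B1:  IN={a@B3, b@B4, c@B0, d@B3}  OUT={a@B3, b@B4, c@B1, d@B3}
  B2:  IN={a@B3, b@B4, c@B1, d@B3}  OUT={a@B3, b@B4, c@B1, d@B3}
  B3:  IN={a@B3, b@B4, c@B1, d@B3}  OUT={a@B3, b@B4, c@B1, d@B3}
  B4:  IN={a@B3, b@B4, c@B1, d@B3}  OUT={a@B3, b@B4, c@B1, d@B3}
  B5:  IN={a@B3, b@B4, c@B1, d@B3}  OUT={a@B3, b@B5, c@B1, d@B3, f@B5}

Merge at B4: IN[B4] = OUT[B3] = {a@B3, b@B4, c@B1, d@B3}
Applying B4's transfer function to that IN value gives OUT[B4] (row B4 above).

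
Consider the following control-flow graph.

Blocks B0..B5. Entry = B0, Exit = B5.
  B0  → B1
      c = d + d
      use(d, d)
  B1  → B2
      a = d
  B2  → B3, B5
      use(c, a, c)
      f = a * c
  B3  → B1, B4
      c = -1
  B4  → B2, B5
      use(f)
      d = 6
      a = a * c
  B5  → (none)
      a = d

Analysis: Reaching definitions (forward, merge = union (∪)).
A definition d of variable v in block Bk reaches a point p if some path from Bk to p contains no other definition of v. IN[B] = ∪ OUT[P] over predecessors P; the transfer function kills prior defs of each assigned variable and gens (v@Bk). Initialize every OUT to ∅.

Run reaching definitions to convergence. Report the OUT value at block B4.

Fixpoint table:
  B0:  IN={}  OUT={c@B0}
  B1:  IN={a@B1, a@B4, c@B0, c@B3, d@B4, f@B2}  OUT={a@B1, c@B0, c@B3, d@B4, f@B2}
  B2:  IN={a@B1, a@B4, c@B0, c@B3, d@B4, f@B2}  OUT={a@B1, a@B4, c@B0, c@B3, d@B4, f@B2}
  B3:  IN={a@B1, a@B4, c@B0, c@B3, d@B4, f@B2}  OUT={a@B1, a@B4, c@B3, d@B4, f@B2}
  B4:  IN={a@B1, a@B4, c@B3, d@B4, f@B2}  OUT={a@B4, c@B3, d@B4, f@B2}
  B5:  IN={a@B1, a@B4, c@B0, c@B3, d@B4, f@B2}  OUT={a@B5, c@B0, c@B3, d@B4, f@B2}

Merge at B4: IN[B4] = OUT[B3] = {a@B1, a@B4, c@B3, d@B4, f@B2}
Applying B4's transfer function to that IN value gives OUT[B4] (row B4 above).

Answer: {a@B4, c@B3, d@B4, f@B2}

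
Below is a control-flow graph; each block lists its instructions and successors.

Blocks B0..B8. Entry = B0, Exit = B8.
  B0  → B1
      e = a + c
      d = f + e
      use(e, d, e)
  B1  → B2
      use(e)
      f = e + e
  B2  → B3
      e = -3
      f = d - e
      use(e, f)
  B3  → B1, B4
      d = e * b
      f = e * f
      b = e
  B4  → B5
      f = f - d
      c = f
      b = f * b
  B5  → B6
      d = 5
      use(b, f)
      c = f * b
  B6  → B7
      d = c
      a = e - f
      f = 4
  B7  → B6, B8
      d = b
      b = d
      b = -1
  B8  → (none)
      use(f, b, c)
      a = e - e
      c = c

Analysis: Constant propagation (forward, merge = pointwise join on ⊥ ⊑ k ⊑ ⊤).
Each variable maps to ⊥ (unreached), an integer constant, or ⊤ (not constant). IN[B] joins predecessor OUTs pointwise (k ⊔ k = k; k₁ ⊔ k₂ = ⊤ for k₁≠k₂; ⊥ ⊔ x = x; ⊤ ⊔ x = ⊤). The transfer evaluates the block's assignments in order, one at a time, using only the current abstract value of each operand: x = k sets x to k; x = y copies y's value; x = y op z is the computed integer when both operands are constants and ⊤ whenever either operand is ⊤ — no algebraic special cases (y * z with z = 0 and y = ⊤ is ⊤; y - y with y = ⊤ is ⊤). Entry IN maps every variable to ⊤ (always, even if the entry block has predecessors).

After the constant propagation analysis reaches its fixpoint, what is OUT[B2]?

Answer: {a: ⊤, b: ⊤, c: ⊤, d: ⊤, e: -3, f: ⊤}

Derivation:
Converged values:
  B0:  IN=(all ⊤)  OUT=(all ⊤)
  B1:  IN=(all ⊤)  OUT=(all ⊤)
  B2:  IN=(all ⊤)  OUT={e:-3; rest ⊤}
  B3:  IN={e:-3; rest ⊤}  OUT={b:-3, e:-3; rest ⊤}
  B4:  IN={b:-3, e:-3; rest ⊤}  OUT={e:-3; rest ⊤}
  B5:  IN={e:-3; rest ⊤}  OUT={d:5, e:-3; rest ⊤}
  B6:  IN={e:-3; rest ⊤}  OUT={e:-3, f:4; rest ⊤}
  B7:  IN={e:-3, f:4; rest ⊤}  OUT={b:-1, e:-3, f:4; rest ⊤}
  B8:  IN={b:-1, e:-3, f:4; rest ⊤}  OUT={a:0, b:-1, e:-3, f:4; rest ⊤}

Merge at B2: IN[B2] = OUT[B1] = {a: ⊤, b: ⊤, c: ⊤, d: ⊤, e: ⊤, f: ⊤}
Applying B2's transfer function to that IN value gives OUT[B2] (row B2 above).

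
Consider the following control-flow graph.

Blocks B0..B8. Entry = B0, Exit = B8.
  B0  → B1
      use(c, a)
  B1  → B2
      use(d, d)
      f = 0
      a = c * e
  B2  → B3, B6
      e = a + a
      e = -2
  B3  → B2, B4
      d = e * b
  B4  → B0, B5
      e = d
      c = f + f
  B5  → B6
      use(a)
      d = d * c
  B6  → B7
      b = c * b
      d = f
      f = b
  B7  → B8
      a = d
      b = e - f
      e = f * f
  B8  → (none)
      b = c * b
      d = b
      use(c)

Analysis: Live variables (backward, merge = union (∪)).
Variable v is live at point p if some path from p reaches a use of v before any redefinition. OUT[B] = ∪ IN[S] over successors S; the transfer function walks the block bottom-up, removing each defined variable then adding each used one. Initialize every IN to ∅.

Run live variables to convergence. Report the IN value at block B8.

Answer: {b, c}

Working:
Per-block solution:
  B0: | IN={a, b, c, d, e} | OUT={b, c, d, e}
  B1: | IN={b, c, d, e} | OUT={a, b, c, f}
  B2: | IN={a, b, c, f} | OUT={a, b, c, e, f}
  B3: | IN={a, b, c, e, f} | OUT={a, b, c, d, f}
  B4: | IN={a, b, d, f} | OUT={a, b, c, d, e, f}
  B5: | IN={a, b, c, d, e, f} | OUT={b, c, e, f}
  B6: | IN={b, c, e, f} | OUT={c, d, e, f}
  B7: | IN={c, d, e, f} | OUT={b, c}
  B8: | IN={b, c} | OUT={}

B8 is the boundary node: OUT[B8] = {}
Applying B8's transfer function to that OUT value gives IN[B8] (row B8 above).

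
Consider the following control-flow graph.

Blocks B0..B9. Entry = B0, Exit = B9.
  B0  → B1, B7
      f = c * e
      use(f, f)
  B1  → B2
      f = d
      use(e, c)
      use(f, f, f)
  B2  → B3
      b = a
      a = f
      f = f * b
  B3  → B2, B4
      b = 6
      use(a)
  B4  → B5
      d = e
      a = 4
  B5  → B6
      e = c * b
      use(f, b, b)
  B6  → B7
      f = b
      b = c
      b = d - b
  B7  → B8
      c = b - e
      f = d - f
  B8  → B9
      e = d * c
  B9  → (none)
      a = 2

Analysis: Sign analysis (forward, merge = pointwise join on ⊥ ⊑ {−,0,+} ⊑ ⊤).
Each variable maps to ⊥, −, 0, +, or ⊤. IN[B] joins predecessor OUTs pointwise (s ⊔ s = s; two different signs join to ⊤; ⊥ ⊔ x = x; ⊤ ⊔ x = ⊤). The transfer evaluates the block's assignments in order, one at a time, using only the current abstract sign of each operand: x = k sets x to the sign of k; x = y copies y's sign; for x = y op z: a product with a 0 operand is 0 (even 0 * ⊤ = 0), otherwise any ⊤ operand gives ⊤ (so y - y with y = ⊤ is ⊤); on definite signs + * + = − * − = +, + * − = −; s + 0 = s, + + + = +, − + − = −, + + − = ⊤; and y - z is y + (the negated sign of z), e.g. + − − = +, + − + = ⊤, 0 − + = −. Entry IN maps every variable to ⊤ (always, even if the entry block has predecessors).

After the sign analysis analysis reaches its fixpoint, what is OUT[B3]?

Per-block solution:
  B0:  IN=(all ⊤)  OUT=(all ⊤)
  B1:  IN=(all ⊤)  OUT=(all ⊤)
  B2:  IN=(all ⊤)  OUT=(all ⊤)
  B3:  IN=(all ⊤)  OUT={b:+; rest ⊤}
  B4:  IN={b:+; rest ⊤}  OUT={a:+, b:+; rest ⊤}
  B5:  IN={a:+, b:+; rest ⊤}  OUT={a:+, b:+; rest ⊤}
  B6:  IN={a:+, b:+; rest ⊤}  OUT={a:+, f:+; rest ⊤}
  B7:  IN=(all ⊤)  OUT=(all ⊤)
  B8:  IN=(all ⊤)  OUT=(all ⊤)
  B9:  IN=(all ⊤)  OUT={a:+; rest ⊤}

Merge at B3: IN[B3] = OUT[B2] = {a: ⊤, b: ⊤, c: ⊤, d: ⊤, e: ⊤, f: ⊤}
Applying B3's transfer function to that IN value gives OUT[B3] (row B3 above).

Answer: {a: ⊤, b: +, c: ⊤, d: ⊤, e: ⊤, f: ⊤}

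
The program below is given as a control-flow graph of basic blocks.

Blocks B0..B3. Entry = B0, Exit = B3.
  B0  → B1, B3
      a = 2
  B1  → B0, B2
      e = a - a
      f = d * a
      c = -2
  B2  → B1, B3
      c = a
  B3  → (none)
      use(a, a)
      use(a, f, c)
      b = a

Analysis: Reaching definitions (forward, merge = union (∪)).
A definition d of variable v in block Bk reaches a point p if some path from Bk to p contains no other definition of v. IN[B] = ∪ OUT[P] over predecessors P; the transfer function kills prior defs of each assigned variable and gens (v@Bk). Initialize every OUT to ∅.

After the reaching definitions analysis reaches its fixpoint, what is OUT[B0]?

Fixpoint table:
  B0: | IN={a@B0, c@B1, e@B1, f@B1} | OUT={a@B0, c@B1, e@B1, f@B1}
  B1: | IN={a@B0, c@B1, c@B2, e@B1, f@B1} | OUT={a@B0, c@B1, e@B1, f@B1}
  B2: | IN={a@B0, c@B1, e@B1, f@B1} | OUT={a@B0, c@B2, e@B1, f@B1}
  B3: | IN={a@B0, c@B1, c@B2, e@B1, f@B1} | OUT={a@B0, b@B3, c@B1, c@B2, e@B1, f@B1}

Merge at B0 (entry node, so the boundary value {} is joined with the incoming edge(s)): IN[B0] = {} ⊔ OUT[B1] = {a@B0, c@B1, e@B1, f@B1}
Applying B0's transfer function to that IN value gives OUT[B0] (row B0 above).

Answer: {a@B0, c@B1, e@B1, f@B1}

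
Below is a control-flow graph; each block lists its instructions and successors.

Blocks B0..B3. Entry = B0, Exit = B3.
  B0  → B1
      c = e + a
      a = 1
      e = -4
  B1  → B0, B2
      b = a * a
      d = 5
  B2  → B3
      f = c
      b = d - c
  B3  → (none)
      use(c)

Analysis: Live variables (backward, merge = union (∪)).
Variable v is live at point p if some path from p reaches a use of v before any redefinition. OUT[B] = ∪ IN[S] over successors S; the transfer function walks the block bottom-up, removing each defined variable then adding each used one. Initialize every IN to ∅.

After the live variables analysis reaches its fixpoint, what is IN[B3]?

Answer: {c}

Trace:
Per-block solution:
  B0:  IN={a, e}  OUT={a, c, e}
  B1:  IN={a, c, e}  OUT={a, c, d, e}
  B2:  IN={c, d}  OUT={c}
  B3:  IN={c}  OUT={}

B3 is the boundary node: OUT[B3] = {}
Applying B3's transfer function to that OUT value gives IN[B3] (row B3 above).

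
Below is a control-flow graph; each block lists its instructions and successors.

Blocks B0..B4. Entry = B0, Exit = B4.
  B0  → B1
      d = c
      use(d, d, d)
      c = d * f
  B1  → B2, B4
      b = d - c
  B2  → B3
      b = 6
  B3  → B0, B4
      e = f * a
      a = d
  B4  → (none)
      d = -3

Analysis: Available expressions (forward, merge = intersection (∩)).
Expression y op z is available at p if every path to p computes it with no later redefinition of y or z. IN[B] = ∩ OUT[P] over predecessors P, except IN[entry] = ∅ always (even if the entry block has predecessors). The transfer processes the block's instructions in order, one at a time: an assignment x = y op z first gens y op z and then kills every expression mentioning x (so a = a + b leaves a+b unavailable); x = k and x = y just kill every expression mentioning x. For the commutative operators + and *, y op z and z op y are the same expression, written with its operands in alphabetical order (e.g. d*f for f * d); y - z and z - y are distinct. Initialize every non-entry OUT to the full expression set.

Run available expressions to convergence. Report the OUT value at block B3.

Answer: {d*f, d-c}

Working:
Converged values:
  B0:   IN={}   OUT={d*f}
  B1:   IN={d*f}   OUT={d*f, d-c}
  B2:   IN={d*f, d-c}   OUT={d*f, d-c}
  B3:   IN={d*f, d-c}   OUT={d*f, d-c}
  B4:   IN={d*f, d-c}   OUT={}

Merge at B3: IN[B3] = OUT[B2] = {d*f, d-c}
Applying B3's transfer function to that IN value gives OUT[B3] (row B3 above).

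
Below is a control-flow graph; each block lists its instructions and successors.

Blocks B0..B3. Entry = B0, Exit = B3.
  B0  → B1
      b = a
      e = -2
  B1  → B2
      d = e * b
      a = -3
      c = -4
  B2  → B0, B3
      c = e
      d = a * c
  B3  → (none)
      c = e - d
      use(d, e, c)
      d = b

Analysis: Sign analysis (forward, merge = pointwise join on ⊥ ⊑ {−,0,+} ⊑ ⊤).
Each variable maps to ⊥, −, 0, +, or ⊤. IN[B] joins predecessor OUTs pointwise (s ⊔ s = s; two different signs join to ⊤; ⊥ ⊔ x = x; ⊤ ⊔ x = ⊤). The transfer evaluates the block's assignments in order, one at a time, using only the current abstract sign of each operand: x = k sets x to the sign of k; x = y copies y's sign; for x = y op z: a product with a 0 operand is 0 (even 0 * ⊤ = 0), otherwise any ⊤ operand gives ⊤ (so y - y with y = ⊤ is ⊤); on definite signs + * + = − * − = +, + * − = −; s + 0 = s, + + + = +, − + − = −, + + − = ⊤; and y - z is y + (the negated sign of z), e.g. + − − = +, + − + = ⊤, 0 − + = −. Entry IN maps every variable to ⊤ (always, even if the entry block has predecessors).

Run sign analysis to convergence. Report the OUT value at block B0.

Answer: {a: ⊤, b: ⊤, c: ⊤, d: ⊤, e: -, f: ⊤}

Working:
Per-block solution:
  B0:  IN=(all ⊤)  OUT={e:-; rest ⊤}
  B1:  IN={e:-; rest ⊤}  OUT={a:-, c:-, e:-; rest ⊤}
  B2:  IN={a:-, c:-, e:-; rest ⊤}  OUT={a:-, c:-, d:+, e:-; rest ⊤}
  B3:  IN={a:-, c:-, d:+, e:-; rest ⊤}  OUT={a:-, c:-, e:-; rest ⊤}

Merge at B0 (entry node, so the boundary value (all ⊤) is joined with the incoming edge(s)): IN[B0] = (all ⊤) ⊔ OUT[B2] = {a: ⊤, b: ⊤, c: ⊤, d: ⊤, e: ⊤, f: ⊤}
Applying B0's transfer function to that IN value gives OUT[B0] (row B0 above).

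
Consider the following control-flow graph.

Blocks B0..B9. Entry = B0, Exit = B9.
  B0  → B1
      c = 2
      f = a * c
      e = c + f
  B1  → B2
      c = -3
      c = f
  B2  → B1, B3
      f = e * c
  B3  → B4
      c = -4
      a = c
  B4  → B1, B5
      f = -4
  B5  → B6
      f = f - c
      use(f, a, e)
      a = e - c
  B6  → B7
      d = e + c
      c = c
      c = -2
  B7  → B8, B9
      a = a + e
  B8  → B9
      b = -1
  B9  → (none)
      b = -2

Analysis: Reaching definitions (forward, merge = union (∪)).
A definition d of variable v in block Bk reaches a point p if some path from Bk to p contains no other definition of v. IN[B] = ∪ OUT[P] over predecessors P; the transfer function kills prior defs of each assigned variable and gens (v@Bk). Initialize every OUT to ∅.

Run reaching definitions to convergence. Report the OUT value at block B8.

Answer: {a@B7, b@B8, c@B6, d@B6, e@B0, f@B5}

Derivation:
Per-block solution:
  B0:  IN={}  OUT={c@B0, e@B0, f@B0}
  B1:  IN={a@B3, c@B0, c@B1, c@B3, e@B0, f@B0, f@B2, f@B4}  OUT={a@B3, c@B1, e@B0, f@B0, f@B2, f@B4}
  B2:  IN={a@B3, c@B1, e@B0, f@B0, f@B2, f@B4}  OUT={a@B3, c@B1, e@B0, f@B2}
  B3:  IN={a@B3, c@B1, e@B0, f@B2}  OUT={a@B3, c@B3, e@B0, f@B2}
  B4:  IN={a@B3, c@B3, e@B0, f@B2}  OUT={a@B3, c@B3, e@B0, f@B4}
  B5:  IN={a@B3, c@B3, e@B0, f@B4}  OUT={a@B5, c@B3, e@B0, f@B5}
  B6:  IN={a@B5, c@B3, e@B0, f@B5}  OUT={a@B5, c@B6, d@B6, e@B0, f@B5}
  B7:  IN={a@B5, c@B6, d@B6, e@B0, f@B5}  OUT={a@B7, c@B6, d@B6, e@B0, f@B5}
  B8:  IN={a@B7, c@B6, d@B6, e@B0, f@B5}  OUT={a@B7, b@B8, c@B6, d@B6, e@B0, f@B5}
  B9:  IN={a@B7, b@B8, c@B6, d@B6, e@B0, f@B5}  OUT={a@B7, b@B9, c@B6, d@B6, e@B0, f@B5}

Merge at B8: IN[B8] = OUT[B7] = {a@B7, c@B6, d@B6, e@B0, f@B5}
Applying B8's transfer function to that IN value gives OUT[B8] (row B8 above).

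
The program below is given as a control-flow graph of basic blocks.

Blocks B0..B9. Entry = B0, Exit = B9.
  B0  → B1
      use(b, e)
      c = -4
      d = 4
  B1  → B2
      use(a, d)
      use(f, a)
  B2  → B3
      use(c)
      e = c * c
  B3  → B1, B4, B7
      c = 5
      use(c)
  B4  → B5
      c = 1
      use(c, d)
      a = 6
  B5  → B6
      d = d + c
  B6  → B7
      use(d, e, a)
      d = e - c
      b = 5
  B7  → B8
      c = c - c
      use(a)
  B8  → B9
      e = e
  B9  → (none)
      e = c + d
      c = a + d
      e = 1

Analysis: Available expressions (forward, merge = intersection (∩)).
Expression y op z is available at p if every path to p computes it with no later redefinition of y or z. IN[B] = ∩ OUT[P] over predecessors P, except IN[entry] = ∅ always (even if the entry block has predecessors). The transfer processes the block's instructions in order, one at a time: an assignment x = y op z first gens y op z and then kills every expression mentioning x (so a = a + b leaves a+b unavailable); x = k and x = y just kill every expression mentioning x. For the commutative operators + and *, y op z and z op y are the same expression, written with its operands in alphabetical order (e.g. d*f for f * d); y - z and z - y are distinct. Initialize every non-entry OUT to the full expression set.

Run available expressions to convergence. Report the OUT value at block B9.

Answer: {a+d}

Working:
Fixpoint table:
  B0:  IN={}  OUT={}
  B1:  IN={}  OUT={}
  B2:  IN={}  OUT={c*c}
  B3:  IN={c*c}  OUT={}
  B4:  IN={}  OUT={}
  B5:  IN={}  OUT={}
  B6:  IN={}  OUT={e-c}
  B7:  IN={}  OUT={}
  B8:  IN={}  OUT={}
  B9:  IN={}  OUT={a+d}

Merge at B9: IN[B9] = OUT[B8] = {}
Applying B9's transfer function to that IN value gives OUT[B9] (row B9 above).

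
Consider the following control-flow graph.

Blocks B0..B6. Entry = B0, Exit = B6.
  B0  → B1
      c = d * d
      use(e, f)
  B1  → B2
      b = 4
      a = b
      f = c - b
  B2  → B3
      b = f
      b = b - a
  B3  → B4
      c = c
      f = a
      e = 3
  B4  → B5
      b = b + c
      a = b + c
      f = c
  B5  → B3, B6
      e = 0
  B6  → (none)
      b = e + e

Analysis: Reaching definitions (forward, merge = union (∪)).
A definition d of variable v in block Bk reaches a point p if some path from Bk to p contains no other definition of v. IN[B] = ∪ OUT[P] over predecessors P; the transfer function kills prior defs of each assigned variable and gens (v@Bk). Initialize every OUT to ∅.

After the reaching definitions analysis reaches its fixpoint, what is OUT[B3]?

Converged values:
  B0: | IN={} | OUT={c@B0}
  B1: | IN={c@B0} | OUT={a@B1, b@B1, c@B0, f@B1}
  B2: | IN={a@B1, b@B1, c@B0, f@B1} | OUT={a@B1, b@B2, c@B0, f@B1}
  B3: | IN={a@B1, a@B4, b@B2, b@B4, c@B0, c@B3, e@B5, f@B1, f@B4} | OUT={a@B1, a@B4, b@B2, b@B4, c@B3, e@B3, f@B3}
  B4: | IN={a@B1, a@B4, b@B2, b@B4, c@B3, e@B3, f@B3} | OUT={a@B4, b@B4, c@B3, e@B3, f@B4}
  B5: | IN={a@B4, b@B4, c@B3, e@B3, f@B4} | OUT={a@B4, b@B4, c@B3, e@B5, f@B4}
  B6: | IN={a@B4, b@B4, c@B3, e@B5, f@B4} | OUT={a@B4, b@B6, c@B3, e@B5, f@B4}

Merge at B3: IN[B3] = OUT[B2] ⊔ OUT[B5] = {a@B1, a@B4, b@B2, b@B4, c@B0, c@B3, e@B5, f@B1, f@B4}
Applying B3's transfer function to that IN value gives OUT[B3] (row B3 above).

Answer: {a@B1, a@B4, b@B2, b@B4, c@B3, e@B3, f@B3}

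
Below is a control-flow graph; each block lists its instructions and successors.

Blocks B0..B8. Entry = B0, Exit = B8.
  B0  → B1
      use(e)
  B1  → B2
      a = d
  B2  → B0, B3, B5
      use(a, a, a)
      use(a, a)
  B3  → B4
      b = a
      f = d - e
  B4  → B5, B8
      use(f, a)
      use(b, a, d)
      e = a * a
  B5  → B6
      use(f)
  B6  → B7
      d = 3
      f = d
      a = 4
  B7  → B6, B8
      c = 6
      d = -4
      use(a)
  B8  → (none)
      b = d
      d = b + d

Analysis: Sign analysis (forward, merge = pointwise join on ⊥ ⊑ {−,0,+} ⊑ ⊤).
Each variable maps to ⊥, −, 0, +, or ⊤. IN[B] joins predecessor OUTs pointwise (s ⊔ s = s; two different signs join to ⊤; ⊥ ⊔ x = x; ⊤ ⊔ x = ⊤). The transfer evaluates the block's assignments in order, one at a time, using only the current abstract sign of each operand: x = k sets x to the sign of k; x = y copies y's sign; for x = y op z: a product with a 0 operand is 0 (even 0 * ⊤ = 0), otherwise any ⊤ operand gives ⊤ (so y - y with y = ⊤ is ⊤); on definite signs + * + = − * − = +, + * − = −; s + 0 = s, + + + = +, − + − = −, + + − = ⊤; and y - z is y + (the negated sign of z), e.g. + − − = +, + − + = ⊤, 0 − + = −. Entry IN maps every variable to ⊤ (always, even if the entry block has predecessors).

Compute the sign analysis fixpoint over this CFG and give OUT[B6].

Answer: {a: +, b: ⊤, c: ⊤, d: +, e: ⊤, f: +}

Trace:
Per-block solution:
  B0:  IN=(all ⊤)  OUT=(all ⊤)
  B1:  IN=(all ⊤)  OUT=(all ⊤)
  B2:  IN=(all ⊤)  OUT=(all ⊤)
  B3:  IN=(all ⊤)  OUT=(all ⊤)
  B4:  IN=(all ⊤)  OUT=(all ⊤)
  B5:  IN=(all ⊤)  OUT=(all ⊤)
  B6:  IN=(all ⊤)  OUT={a:+, d:+, f:+; rest ⊤}
  B7:  IN={a:+, d:+, f:+; rest ⊤}  OUT={a:+, c:+, d:-, f:+; rest ⊤}
  B8:  IN=(all ⊤)  OUT=(all ⊤)

Merge at B6: IN[B6] = OUT[B5] ⊔ OUT[B7] = {a: ⊤, b: ⊤, c: ⊤, d: ⊤, e: ⊤, f: ⊤}
Applying B6's transfer function to that IN value gives OUT[B6] (row B6 above).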